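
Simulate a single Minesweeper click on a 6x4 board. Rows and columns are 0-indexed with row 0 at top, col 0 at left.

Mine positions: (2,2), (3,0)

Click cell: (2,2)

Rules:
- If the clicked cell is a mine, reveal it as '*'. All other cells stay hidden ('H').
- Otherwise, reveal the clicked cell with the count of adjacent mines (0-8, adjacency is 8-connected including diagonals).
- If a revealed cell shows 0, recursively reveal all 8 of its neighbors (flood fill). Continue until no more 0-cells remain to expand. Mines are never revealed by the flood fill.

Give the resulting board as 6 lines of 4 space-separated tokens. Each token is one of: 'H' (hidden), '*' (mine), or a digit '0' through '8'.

H H H H
H H H H
H H * H
H H H H
H H H H
H H H H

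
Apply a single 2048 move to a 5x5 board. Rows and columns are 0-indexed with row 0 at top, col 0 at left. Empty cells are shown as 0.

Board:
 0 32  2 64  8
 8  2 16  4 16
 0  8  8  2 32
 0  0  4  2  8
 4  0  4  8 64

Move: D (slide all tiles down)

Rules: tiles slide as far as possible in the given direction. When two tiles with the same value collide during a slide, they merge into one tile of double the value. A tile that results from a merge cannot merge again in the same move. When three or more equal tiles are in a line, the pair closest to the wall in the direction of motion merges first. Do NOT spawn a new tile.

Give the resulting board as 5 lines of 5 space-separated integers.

Slide down:
col 0: [0, 8, 0, 0, 4] -> [0, 0, 0, 8, 4]
col 1: [32, 2, 8, 0, 0] -> [0, 0, 32, 2, 8]
col 2: [2, 16, 8, 4, 4] -> [0, 2, 16, 8, 8]
col 3: [64, 4, 2, 2, 8] -> [0, 64, 4, 4, 8]
col 4: [8, 16, 32, 8, 64] -> [8, 16, 32, 8, 64]

Answer:  0  0  0  0  8
 0  0  2 64 16
 0 32 16  4 32
 8  2  8  4  8
 4  8  8  8 64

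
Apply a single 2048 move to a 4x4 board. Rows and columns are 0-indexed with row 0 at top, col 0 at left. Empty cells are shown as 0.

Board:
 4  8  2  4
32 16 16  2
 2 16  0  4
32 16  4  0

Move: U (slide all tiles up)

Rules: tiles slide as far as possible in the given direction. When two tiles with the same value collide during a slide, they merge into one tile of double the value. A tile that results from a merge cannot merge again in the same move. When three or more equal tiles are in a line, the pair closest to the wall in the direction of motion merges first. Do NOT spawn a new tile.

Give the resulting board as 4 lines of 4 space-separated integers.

Slide up:
col 0: [4, 32, 2, 32] -> [4, 32, 2, 32]
col 1: [8, 16, 16, 16] -> [8, 32, 16, 0]
col 2: [2, 16, 0, 4] -> [2, 16, 4, 0]
col 3: [4, 2, 4, 0] -> [4, 2, 4, 0]

Answer:  4  8  2  4
32 32 16  2
 2 16  4  4
32  0  0  0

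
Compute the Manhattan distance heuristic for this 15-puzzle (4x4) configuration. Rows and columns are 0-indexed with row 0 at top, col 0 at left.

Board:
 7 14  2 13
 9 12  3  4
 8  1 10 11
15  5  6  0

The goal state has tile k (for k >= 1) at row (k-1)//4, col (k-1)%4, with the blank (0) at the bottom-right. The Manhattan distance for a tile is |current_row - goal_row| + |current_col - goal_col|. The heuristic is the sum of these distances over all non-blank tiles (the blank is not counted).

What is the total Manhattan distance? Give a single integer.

Answer: 36

Derivation:
Tile 7: (0,0)->(1,2) = 3
Tile 14: (0,1)->(3,1) = 3
Tile 2: (0,2)->(0,1) = 1
Tile 13: (0,3)->(3,0) = 6
Tile 9: (1,0)->(2,0) = 1
Tile 12: (1,1)->(2,3) = 3
Tile 3: (1,2)->(0,2) = 1
Tile 4: (1,3)->(0,3) = 1
Tile 8: (2,0)->(1,3) = 4
Tile 1: (2,1)->(0,0) = 3
Tile 10: (2,2)->(2,1) = 1
Tile 11: (2,3)->(2,2) = 1
Tile 15: (3,0)->(3,2) = 2
Tile 5: (3,1)->(1,0) = 3
Tile 6: (3,2)->(1,1) = 3
Sum: 3 + 3 + 1 + 6 + 1 + 3 + 1 + 1 + 4 + 3 + 1 + 1 + 2 + 3 + 3 = 36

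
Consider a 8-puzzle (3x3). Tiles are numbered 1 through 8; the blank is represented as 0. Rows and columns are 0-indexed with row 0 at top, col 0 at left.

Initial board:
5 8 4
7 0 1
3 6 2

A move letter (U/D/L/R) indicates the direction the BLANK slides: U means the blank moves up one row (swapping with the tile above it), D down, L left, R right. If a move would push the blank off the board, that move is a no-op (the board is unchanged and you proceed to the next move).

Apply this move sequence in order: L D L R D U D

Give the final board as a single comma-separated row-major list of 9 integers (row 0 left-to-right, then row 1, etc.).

After move 1 (L):
5 8 4
0 7 1
3 6 2

After move 2 (D):
5 8 4
3 7 1
0 6 2

After move 3 (L):
5 8 4
3 7 1
0 6 2

After move 4 (R):
5 8 4
3 7 1
6 0 2

After move 5 (D):
5 8 4
3 7 1
6 0 2

After move 6 (U):
5 8 4
3 0 1
6 7 2

After move 7 (D):
5 8 4
3 7 1
6 0 2

Answer: 5, 8, 4, 3, 7, 1, 6, 0, 2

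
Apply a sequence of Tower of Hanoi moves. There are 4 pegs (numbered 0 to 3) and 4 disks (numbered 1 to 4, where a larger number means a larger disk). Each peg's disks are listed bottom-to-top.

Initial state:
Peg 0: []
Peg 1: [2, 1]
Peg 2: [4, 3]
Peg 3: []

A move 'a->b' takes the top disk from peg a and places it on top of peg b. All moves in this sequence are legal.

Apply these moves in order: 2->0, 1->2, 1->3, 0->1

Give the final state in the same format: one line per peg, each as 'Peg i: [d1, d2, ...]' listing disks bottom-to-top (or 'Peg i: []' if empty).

Answer: Peg 0: []
Peg 1: [3]
Peg 2: [4, 1]
Peg 3: [2]

Derivation:
After move 1 (2->0):
Peg 0: [3]
Peg 1: [2, 1]
Peg 2: [4]
Peg 3: []

After move 2 (1->2):
Peg 0: [3]
Peg 1: [2]
Peg 2: [4, 1]
Peg 3: []

After move 3 (1->3):
Peg 0: [3]
Peg 1: []
Peg 2: [4, 1]
Peg 3: [2]

After move 4 (0->1):
Peg 0: []
Peg 1: [3]
Peg 2: [4, 1]
Peg 3: [2]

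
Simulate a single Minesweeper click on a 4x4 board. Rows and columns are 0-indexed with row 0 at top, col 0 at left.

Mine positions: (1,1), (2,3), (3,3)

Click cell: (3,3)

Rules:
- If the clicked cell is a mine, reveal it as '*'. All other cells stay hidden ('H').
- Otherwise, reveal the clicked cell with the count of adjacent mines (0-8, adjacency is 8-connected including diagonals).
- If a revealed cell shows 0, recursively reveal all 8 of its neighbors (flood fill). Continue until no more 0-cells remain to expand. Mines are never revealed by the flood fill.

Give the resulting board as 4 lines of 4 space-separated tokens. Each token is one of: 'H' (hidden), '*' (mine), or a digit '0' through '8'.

H H H H
H H H H
H H H H
H H H *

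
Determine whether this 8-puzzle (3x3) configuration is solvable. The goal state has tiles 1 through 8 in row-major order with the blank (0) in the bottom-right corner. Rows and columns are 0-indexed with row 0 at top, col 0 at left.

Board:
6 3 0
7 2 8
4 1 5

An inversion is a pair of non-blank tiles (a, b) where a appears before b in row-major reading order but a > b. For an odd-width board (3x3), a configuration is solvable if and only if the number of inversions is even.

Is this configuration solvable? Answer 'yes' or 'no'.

Answer: yes

Derivation:
Inversions (pairs i<j in row-major order where tile[i] > tile[j] > 0): 16
16 is even, so the puzzle is solvable.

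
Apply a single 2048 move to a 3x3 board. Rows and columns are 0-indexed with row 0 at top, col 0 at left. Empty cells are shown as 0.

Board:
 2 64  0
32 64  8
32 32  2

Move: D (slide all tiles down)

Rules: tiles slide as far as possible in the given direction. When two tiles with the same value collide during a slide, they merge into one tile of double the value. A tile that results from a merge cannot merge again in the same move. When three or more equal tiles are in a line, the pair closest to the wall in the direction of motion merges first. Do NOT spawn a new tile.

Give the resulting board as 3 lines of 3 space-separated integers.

Slide down:
col 0: [2, 32, 32] -> [0, 2, 64]
col 1: [64, 64, 32] -> [0, 128, 32]
col 2: [0, 8, 2] -> [0, 8, 2]

Answer:   0   0   0
  2 128   8
 64  32   2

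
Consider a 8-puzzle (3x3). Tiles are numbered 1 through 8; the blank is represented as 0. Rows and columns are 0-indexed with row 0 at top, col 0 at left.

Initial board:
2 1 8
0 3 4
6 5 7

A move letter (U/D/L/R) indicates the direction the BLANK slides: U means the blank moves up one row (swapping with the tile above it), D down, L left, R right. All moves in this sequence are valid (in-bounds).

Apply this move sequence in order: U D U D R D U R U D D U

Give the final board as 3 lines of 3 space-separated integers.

After move 1 (U):
0 1 8
2 3 4
6 5 7

After move 2 (D):
2 1 8
0 3 4
6 5 7

After move 3 (U):
0 1 8
2 3 4
6 5 7

After move 4 (D):
2 1 8
0 3 4
6 5 7

After move 5 (R):
2 1 8
3 0 4
6 5 7

After move 6 (D):
2 1 8
3 5 4
6 0 7

After move 7 (U):
2 1 8
3 0 4
6 5 7

After move 8 (R):
2 1 8
3 4 0
6 5 7

After move 9 (U):
2 1 0
3 4 8
6 5 7

After move 10 (D):
2 1 8
3 4 0
6 5 7

After move 11 (D):
2 1 8
3 4 7
6 5 0

After move 12 (U):
2 1 8
3 4 0
6 5 7

Answer: 2 1 8
3 4 0
6 5 7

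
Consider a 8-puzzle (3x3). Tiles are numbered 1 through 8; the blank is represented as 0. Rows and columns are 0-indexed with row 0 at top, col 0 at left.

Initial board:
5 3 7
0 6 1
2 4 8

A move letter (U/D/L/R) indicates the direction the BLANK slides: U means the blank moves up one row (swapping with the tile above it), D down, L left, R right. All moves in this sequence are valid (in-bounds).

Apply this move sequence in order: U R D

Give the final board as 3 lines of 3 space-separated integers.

Answer: 3 6 7
5 0 1
2 4 8

Derivation:
After move 1 (U):
0 3 7
5 6 1
2 4 8

After move 2 (R):
3 0 7
5 6 1
2 4 8

After move 3 (D):
3 6 7
5 0 1
2 4 8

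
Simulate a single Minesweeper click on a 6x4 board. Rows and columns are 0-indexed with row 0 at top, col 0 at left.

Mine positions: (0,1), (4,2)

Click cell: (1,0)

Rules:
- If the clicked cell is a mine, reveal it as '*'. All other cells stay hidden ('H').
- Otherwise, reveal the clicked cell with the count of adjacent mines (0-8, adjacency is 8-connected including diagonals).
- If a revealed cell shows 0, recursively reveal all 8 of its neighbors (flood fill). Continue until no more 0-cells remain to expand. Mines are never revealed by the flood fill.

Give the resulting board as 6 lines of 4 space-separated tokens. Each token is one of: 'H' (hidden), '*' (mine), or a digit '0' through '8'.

H H H H
1 H H H
H H H H
H H H H
H H H H
H H H H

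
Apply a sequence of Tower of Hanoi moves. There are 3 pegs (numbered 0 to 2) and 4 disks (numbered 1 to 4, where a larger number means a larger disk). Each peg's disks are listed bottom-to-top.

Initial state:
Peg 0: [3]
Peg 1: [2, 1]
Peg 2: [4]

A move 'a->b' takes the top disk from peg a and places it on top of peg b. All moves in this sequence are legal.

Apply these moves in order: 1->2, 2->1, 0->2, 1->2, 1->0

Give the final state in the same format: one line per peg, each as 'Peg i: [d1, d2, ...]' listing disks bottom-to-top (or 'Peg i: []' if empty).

After move 1 (1->2):
Peg 0: [3]
Peg 1: [2]
Peg 2: [4, 1]

After move 2 (2->1):
Peg 0: [3]
Peg 1: [2, 1]
Peg 2: [4]

After move 3 (0->2):
Peg 0: []
Peg 1: [2, 1]
Peg 2: [4, 3]

After move 4 (1->2):
Peg 0: []
Peg 1: [2]
Peg 2: [4, 3, 1]

After move 5 (1->0):
Peg 0: [2]
Peg 1: []
Peg 2: [4, 3, 1]

Answer: Peg 0: [2]
Peg 1: []
Peg 2: [4, 3, 1]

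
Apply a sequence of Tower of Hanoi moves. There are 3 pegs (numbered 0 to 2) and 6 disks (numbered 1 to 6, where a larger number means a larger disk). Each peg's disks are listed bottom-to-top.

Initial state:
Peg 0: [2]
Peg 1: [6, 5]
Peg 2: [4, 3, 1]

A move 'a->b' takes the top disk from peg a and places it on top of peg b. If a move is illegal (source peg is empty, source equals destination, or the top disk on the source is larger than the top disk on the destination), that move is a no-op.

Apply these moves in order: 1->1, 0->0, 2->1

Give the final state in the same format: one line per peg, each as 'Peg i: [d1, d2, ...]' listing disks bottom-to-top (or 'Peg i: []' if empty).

Answer: Peg 0: [2]
Peg 1: [6, 5, 1]
Peg 2: [4, 3]

Derivation:
After move 1 (1->1):
Peg 0: [2]
Peg 1: [6, 5]
Peg 2: [4, 3, 1]

After move 2 (0->0):
Peg 0: [2]
Peg 1: [6, 5]
Peg 2: [4, 3, 1]

After move 3 (2->1):
Peg 0: [2]
Peg 1: [6, 5, 1]
Peg 2: [4, 3]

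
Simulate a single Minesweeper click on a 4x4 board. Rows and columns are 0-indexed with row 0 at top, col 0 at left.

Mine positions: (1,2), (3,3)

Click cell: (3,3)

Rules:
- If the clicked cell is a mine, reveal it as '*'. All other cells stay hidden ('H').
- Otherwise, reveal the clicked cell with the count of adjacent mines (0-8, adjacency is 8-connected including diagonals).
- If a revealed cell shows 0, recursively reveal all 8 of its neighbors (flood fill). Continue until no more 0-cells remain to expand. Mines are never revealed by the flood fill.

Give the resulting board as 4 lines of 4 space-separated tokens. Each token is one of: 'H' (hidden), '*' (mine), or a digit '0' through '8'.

H H H H
H H H H
H H H H
H H H *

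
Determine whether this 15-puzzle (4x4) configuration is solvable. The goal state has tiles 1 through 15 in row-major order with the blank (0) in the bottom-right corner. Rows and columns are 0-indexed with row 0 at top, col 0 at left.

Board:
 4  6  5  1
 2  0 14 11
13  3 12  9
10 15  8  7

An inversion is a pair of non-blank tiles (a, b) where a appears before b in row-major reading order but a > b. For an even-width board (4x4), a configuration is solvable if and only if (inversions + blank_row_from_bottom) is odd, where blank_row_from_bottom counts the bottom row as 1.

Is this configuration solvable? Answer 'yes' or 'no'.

Answer: yes

Derivation:
Inversions: 40
Blank is in row 1 (0-indexed from top), which is row 3 counting from the bottom (bottom = 1).
40 + 3 = 43, which is odd, so the puzzle is solvable.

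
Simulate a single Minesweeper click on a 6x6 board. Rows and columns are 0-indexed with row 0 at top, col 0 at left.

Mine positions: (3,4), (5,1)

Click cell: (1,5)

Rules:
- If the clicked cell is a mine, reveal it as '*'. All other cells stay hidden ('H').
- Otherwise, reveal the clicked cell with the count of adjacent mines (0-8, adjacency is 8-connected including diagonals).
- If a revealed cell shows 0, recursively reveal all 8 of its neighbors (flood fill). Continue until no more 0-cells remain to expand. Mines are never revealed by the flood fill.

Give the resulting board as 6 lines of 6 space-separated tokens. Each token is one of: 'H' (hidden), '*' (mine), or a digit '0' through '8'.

0 0 0 0 0 0
0 0 0 0 0 0
0 0 0 1 1 1
0 0 0 1 H H
1 1 1 1 H H
H H H H H H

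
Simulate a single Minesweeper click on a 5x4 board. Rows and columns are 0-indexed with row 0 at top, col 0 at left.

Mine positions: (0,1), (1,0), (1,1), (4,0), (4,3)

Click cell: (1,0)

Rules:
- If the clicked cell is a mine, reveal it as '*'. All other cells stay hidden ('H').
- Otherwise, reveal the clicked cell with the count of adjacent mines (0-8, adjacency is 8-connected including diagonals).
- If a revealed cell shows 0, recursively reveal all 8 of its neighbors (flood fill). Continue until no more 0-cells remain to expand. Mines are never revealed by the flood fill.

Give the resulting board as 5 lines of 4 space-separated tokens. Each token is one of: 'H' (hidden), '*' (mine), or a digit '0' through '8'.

H H H H
* H H H
H H H H
H H H H
H H H H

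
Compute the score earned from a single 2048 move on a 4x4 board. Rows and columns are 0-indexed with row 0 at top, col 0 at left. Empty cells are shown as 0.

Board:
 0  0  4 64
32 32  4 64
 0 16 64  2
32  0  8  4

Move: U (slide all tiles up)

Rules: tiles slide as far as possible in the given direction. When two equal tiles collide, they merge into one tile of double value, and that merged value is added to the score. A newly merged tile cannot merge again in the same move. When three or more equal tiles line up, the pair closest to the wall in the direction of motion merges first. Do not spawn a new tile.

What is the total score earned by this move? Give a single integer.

Answer: 200

Derivation:
Slide up:
col 0: [0, 32, 0, 32] -> [64, 0, 0, 0]  score +64 (running 64)
col 1: [0, 32, 16, 0] -> [32, 16, 0, 0]  score +0 (running 64)
col 2: [4, 4, 64, 8] -> [8, 64, 8, 0]  score +8 (running 72)
col 3: [64, 64, 2, 4] -> [128, 2, 4, 0]  score +128 (running 200)
Board after move:
 64  32   8 128
  0  16  64   2
  0   0   8   4
  0   0   0   0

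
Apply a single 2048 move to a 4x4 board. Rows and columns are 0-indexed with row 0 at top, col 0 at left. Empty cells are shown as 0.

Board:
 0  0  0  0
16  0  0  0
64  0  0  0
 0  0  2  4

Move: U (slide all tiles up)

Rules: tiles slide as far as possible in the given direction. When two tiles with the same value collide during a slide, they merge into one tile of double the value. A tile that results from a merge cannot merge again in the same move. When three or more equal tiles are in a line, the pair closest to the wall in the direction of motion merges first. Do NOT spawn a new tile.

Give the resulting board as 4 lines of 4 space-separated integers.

Answer: 16  0  2  4
64  0  0  0
 0  0  0  0
 0  0  0  0

Derivation:
Slide up:
col 0: [0, 16, 64, 0] -> [16, 64, 0, 0]
col 1: [0, 0, 0, 0] -> [0, 0, 0, 0]
col 2: [0, 0, 0, 2] -> [2, 0, 0, 0]
col 3: [0, 0, 0, 4] -> [4, 0, 0, 0]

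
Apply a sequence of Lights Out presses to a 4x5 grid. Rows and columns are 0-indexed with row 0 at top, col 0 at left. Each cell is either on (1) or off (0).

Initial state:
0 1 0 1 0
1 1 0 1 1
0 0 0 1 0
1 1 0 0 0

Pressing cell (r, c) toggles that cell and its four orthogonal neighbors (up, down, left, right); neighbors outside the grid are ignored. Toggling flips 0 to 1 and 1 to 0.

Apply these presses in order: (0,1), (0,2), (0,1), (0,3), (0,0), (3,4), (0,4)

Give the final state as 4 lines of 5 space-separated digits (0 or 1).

Answer: 1 1 0 0 0
0 1 1 0 0
0 0 0 1 1
1 1 0 1 1

Derivation:
After press 1 at (0,1):
1 0 1 1 0
1 0 0 1 1
0 0 0 1 0
1 1 0 0 0

After press 2 at (0,2):
1 1 0 0 0
1 0 1 1 1
0 0 0 1 0
1 1 0 0 0

After press 3 at (0,1):
0 0 1 0 0
1 1 1 1 1
0 0 0 1 0
1 1 0 0 0

After press 4 at (0,3):
0 0 0 1 1
1 1 1 0 1
0 0 0 1 0
1 1 0 0 0

After press 5 at (0,0):
1 1 0 1 1
0 1 1 0 1
0 0 0 1 0
1 1 0 0 0

After press 6 at (3,4):
1 1 0 1 1
0 1 1 0 1
0 0 0 1 1
1 1 0 1 1

After press 7 at (0,4):
1 1 0 0 0
0 1 1 0 0
0 0 0 1 1
1 1 0 1 1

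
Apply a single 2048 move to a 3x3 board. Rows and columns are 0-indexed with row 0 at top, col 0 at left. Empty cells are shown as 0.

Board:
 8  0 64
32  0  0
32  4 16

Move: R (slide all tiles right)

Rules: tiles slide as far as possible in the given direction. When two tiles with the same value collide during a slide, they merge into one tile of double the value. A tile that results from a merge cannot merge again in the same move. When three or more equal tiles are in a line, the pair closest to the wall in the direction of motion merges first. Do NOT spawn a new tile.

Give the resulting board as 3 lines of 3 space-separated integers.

Slide right:
row 0: [8, 0, 64] -> [0, 8, 64]
row 1: [32, 0, 0] -> [0, 0, 32]
row 2: [32, 4, 16] -> [32, 4, 16]

Answer:  0  8 64
 0  0 32
32  4 16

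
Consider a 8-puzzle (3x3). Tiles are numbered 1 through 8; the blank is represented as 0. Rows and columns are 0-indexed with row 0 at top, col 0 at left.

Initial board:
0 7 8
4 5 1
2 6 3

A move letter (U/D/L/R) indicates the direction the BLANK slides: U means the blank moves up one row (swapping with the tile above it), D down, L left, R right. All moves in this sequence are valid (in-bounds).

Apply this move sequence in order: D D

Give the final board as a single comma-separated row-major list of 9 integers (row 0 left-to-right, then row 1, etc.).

After move 1 (D):
4 7 8
0 5 1
2 6 3

After move 2 (D):
4 7 8
2 5 1
0 6 3

Answer: 4, 7, 8, 2, 5, 1, 0, 6, 3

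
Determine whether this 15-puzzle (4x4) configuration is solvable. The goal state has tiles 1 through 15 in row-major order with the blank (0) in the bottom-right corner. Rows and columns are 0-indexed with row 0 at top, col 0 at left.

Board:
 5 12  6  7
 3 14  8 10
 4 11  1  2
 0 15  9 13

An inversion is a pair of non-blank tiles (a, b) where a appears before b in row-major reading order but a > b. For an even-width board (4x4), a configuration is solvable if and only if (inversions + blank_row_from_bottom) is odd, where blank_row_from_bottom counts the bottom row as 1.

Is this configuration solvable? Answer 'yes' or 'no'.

Answer: yes

Derivation:
Inversions: 46
Blank is in row 3 (0-indexed from top), which is row 1 counting from the bottom (bottom = 1).
46 + 1 = 47, which is odd, so the puzzle is solvable.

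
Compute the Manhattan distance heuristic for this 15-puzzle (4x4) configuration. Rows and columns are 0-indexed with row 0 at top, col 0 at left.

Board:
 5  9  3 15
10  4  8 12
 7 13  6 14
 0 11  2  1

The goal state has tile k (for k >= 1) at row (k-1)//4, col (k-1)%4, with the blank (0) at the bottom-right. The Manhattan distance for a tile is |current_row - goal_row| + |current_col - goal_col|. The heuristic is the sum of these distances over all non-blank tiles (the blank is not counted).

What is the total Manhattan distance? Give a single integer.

Tile 5: (0,0)->(1,0) = 1
Tile 9: (0,1)->(2,0) = 3
Tile 3: (0,2)->(0,2) = 0
Tile 15: (0,3)->(3,2) = 4
Tile 10: (1,0)->(2,1) = 2
Tile 4: (1,1)->(0,3) = 3
Tile 8: (1,2)->(1,3) = 1
Tile 12: (1,3)->(2,3) = 1
Tile 7: (2,0)->(1,2) = 3
Tile 13: (2,1)->(3,0) = 2
Tile 6: (2,2)->(1,1) = 2
Tile 14: (2,3)->(3,1) = 3
Tile 11: (3,1)->(2,2) = 2
Tile 2: (3,2)->(0,1) = 4
Tile 1: (3,3)->(0,0) = 6
Sum: 1 + 3 + 0 + 4 + 2 + 3 + 1 + 1 + 3 + 2 + 2 + 3 + 2 + 4 + 6 = 37

Answer: 37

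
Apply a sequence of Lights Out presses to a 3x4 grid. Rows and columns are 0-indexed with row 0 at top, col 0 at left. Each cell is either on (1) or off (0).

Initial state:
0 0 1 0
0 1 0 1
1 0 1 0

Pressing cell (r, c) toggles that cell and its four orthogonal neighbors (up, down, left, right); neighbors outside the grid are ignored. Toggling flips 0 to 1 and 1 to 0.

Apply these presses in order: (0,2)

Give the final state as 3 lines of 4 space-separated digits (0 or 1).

After press 1 at (0,2):
0 1 0 1
0 1 1 1
1 0 1 0

Answer: 0 1 0 1
0 1 1 1
1 0 1 0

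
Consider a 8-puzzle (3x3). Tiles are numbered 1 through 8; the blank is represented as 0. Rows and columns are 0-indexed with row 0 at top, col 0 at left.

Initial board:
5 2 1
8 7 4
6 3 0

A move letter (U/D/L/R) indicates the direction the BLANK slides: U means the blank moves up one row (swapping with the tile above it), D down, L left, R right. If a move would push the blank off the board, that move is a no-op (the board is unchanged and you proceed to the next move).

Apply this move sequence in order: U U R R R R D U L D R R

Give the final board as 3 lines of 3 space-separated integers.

Answer: 5 7 2
8 1 0
6 3 4

Derivation:
After move 1 (U):
5 2 1
8 7 0
6 3 4

After move 2 (U):
5 2 0
8 7 1
6 3 4

After move 3 (R):
5 2 0
8 7 1
6 3 4

After move 4 (R):
5 2 0
8 7 1
6 3 4

After move 5 (R):
5 2 0
8 7 1
6 3 4

After move 6 (R):
5 2 0
8 7 1
6 3 4

After move 7 (D):
5 2 1
8 7 0
6 3 4

After move 8 (U):
5 2 0
8 7 1
6 3 4

After move 9 (L):
5 0 2
8 7 1
6 3 4

After move 10 (D):
5 7 2
8 0 1
6 3 4

After move 11 (R):
5 7 2
8 1 0
6 3 4

After move 12 (R):
5 7 2
8 1 0
6 3 4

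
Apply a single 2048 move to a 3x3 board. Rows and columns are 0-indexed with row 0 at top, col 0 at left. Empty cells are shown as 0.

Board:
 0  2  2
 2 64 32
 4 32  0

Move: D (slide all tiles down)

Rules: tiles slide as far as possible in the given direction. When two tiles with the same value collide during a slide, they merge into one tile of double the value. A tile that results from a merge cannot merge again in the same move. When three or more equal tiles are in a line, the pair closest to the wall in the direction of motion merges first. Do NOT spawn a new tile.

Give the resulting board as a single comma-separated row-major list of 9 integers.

Slide down:
col 0: [0, 2, 4] -> [0, 2, 4]
col 1: [2, 64, 32] -> [2, 64, 32]
col 2: [2, 32, 0] -> [0, 2, 32]

Answer: 0, 2, 0, 2, 64, 2, 4, 32, 32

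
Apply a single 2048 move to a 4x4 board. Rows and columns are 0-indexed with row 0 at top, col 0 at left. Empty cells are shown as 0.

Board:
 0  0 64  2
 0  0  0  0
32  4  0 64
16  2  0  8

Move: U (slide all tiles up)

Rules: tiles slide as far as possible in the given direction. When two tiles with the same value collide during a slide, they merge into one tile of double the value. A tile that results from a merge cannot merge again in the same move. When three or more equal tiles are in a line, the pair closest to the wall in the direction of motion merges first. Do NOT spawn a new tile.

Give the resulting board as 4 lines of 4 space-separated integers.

Answer: 32  4 64  2
16  2  0 64
 0  0  0  8
 0  0  0  0

Derivation:
Slide up:
col 0: [0, 0, 32, 16] -> [32, 16, 0, 0]
col 1: [0, 0, 4, 2] -> [4, 2, 0, 0]
col 2: [64, 0, 0, 0] -> [64, 0, 0, 0]
col 3: [2, 0, 64, 8] -> [2, 64, 8, 0]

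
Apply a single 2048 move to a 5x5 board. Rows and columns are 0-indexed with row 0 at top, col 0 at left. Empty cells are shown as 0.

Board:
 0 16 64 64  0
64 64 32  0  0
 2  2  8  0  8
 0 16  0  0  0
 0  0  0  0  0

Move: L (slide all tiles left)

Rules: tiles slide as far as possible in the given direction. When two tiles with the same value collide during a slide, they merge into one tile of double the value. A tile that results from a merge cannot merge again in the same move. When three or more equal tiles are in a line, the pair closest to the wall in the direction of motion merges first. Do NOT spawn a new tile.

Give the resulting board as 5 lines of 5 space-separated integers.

Answer:  16 128   0   0   0
128  32   0   0   0
  4  16   0   0   0
 16   0   0   0   0
  0   0   0   0   0

Derivation:
Slide left:
row 0: [0, 16, 64, 64, 0] -> [16, 128, 0, 0, 0]
row 1: [64, 64, 32, 0, 0] -> [128, 32, 0, 0, 0]
row 2: [2, 2, 8, 0, 8] -> [4, 16, 0, 0, 0]
row 3: [0, 16, 0, 0, 0] -> [16, 0, 0, 0, 0]
row 4: [0, 0, 0, 0, 0] -> [0, 0, 0, 0, 0]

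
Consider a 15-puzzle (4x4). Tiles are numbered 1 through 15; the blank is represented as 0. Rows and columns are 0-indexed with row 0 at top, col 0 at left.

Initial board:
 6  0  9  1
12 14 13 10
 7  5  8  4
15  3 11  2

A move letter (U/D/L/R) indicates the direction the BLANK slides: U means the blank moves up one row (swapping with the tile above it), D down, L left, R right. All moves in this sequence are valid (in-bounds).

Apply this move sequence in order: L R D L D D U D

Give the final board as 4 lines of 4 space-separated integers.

After move 1 (L):
 0  6  9  1
12 14 13 10
 7  5  8  4
15  3 11  2

After move 2 (R):
 6  0  9  1
12 14 13 10
 7  5  8  4
15  3 11  2

After move 3 (D):
 6 14  9  1
12  0 13 10
 7  5  8  4
15  3 11  2

After move 4 (L):
 6 14  9  1
 0 12 13 10
 7  5  8  4
15  3 11  2

After move 5 (D):
 6 14  9  1
 7 12 13 10
 0  5  8  4
15  3 11  2

After move 6 (D):
 6 14  9  1
 7 12 13 10
15  5  8  4
 0  3 11  2

After move 7 (U):
 6 14  9  1
 7 12 13 10
 0  5  8  4
15  3 11  2

After move 8 (D):
 6 14  9  1
 7 12 13 10
15  5  8  4
 0  3 11  2

Answer:  6 14  9  1
 7 12 13 10
15  5  8  4
 0  3 11  2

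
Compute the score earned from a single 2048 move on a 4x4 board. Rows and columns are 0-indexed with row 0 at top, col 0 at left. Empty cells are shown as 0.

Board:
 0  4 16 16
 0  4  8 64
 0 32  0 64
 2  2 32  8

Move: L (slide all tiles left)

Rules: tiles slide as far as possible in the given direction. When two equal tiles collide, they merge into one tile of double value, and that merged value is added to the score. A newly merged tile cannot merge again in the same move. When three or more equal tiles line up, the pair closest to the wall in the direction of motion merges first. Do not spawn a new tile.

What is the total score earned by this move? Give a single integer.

Answer: 36

Derivation:
Slide left:
row 0: [0, 4, 16, 16] -> [4, 32, 0, 0]  score +32 (running 32)
row 1: [0, 4, 8, 64] -> [4, 8, 64, 0]  score +0 (running 32)
row 2: [0, 32, 0, 64] -> [32, 64, 0, 0]  score +0 (running 32)
row 3: [2, 2, 32, 8] -> [4, 32, 8, 0]  score +4 (running 36)
Board after move:
 4 32  0  0
 4  8 64  0
32 64  0  0
 4 32  8  0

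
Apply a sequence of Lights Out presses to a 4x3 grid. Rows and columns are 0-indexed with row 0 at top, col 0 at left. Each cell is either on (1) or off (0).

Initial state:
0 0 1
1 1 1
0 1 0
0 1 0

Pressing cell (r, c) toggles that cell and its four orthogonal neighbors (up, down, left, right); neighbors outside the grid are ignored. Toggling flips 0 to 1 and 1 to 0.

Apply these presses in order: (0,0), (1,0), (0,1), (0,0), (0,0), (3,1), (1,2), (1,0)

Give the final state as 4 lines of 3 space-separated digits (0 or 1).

Answer: 0 0 1
0 1 0
0 0 1
1 0 1

Derivation:
After press 1 at (0,0):
1 1 1
0 1 1
0 1 0
0 1 0

After press 2 at (1,0):
0 1 1
1 0 1
1 1 0
0 1 0

After press 3 at (0,1):
1 0 0
1 1 1
1 1 0
0 1 0

After press 4 at (0,0):
0 1 0
0 1 1
1 1 0
0 1 0

After press 5 at (0,0):
1 0 0
1 1 1
1 1 0
0 1 0

After press 6 at (3,1):
1 0 0
1 1 1
1 0 0
1 0 1

After press 7 at (1,2):
1 0 1
1 0 0
1 0 1
1 0 1

After press 8 at (1,0):
0 0 1
0 1 0
0 0 1
1 0 1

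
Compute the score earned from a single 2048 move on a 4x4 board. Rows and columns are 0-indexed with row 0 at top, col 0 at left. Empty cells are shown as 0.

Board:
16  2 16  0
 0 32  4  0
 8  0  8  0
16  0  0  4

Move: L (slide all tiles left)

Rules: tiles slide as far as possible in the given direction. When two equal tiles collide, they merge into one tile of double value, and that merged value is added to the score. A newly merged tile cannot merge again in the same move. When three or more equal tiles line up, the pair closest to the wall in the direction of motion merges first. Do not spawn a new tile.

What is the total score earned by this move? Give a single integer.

Answer: 16

Derivation:
Slide left:
row 0: [16, 2, 16, 0] -> [16, 2, 16, 0]  score +0 (running 0)
row 1: [0, 32, 4, 0] -> [32, 4, 0, 0]  score +0 (running 0)
row 2: [8, 0, 8, 0] -> [16, 0, 0, 0]  score +16 (running 16)
row 3: [16, 0, 0, 4] -> [16, 4, 0, 0]  score +0 (running 16)
Board after move:
16  2 16  0
32  4  0  0
16  0  0  0
16  4  0  0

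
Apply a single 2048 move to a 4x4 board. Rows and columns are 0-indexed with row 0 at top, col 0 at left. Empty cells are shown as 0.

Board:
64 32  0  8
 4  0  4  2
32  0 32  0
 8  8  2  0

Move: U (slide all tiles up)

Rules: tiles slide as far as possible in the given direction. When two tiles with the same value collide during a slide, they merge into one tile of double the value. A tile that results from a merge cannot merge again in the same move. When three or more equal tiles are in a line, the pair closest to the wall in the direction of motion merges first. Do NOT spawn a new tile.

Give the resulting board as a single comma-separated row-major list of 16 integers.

Slide up:
col 0: [64, 4, 32, 8] -> [64, 4, 32, 8]
col 1: [32, 0, 0, 8] -> [32, 8, 0, 0]
col 2: [0, 4, 32, 2] -> [4, 32, 2, 0]
col 3: [8, 2, 0, 0] -> [8, 2, 0, 0]

Answer: 64, 32, 4, 8, 4, 8, 32, 2, 32, 0, 2, 0, 8, 0, 0, 0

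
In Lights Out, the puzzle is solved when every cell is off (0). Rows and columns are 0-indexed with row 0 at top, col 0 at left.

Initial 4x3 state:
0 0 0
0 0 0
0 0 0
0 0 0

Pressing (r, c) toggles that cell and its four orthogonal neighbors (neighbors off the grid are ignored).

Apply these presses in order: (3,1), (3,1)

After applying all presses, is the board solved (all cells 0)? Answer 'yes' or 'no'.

After press 1 at (3,1):
0 0 0
0 0 0
0 1 0
1 1 1

After press 2 at (3,1):
0 0 0
0 0 0
0 0 0
0 0 0

Lights still on: 0

Answer: yes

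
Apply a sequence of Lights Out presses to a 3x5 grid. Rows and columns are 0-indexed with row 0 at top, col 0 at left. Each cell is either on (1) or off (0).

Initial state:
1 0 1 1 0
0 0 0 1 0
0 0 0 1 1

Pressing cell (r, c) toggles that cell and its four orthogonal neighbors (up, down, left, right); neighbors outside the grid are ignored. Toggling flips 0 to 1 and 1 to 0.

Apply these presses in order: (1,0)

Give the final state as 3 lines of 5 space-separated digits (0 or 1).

After press 1 at (1,0):
0 0 1 1 0
1 1 0 1 0
1 0 0 1 1

Answer: 0 0 1 1 0
1 1 0 1 0
1 0 0 1 1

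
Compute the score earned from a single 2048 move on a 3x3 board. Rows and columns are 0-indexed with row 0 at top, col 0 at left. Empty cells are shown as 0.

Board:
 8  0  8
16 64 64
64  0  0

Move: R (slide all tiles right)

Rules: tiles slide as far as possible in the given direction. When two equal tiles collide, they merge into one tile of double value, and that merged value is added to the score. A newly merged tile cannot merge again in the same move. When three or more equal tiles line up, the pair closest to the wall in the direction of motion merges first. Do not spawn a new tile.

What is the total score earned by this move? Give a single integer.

Answer: 144

Derivation:
Slide right:
row 0: [8, 0, 8] -> [0, 0, 16]  score +16 (running 16)
row 1: [16, 64, 64] -> [0, 16, 128]  score +128 (running 144)
row 2: [64, 0, 0] -> [0, 0, 64]  score +0 (running 144)
Board after move:
  0   0  16
  0  16 128
  0   0  64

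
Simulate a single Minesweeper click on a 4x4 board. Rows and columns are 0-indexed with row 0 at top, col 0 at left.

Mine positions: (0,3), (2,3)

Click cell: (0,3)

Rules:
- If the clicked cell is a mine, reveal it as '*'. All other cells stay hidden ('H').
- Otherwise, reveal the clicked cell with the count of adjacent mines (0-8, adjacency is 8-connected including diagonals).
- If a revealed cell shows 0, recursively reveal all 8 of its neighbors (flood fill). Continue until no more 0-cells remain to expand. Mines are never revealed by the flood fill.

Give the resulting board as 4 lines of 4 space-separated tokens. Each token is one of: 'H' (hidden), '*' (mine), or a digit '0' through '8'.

H H H *
H H H H
H H H H
H H H H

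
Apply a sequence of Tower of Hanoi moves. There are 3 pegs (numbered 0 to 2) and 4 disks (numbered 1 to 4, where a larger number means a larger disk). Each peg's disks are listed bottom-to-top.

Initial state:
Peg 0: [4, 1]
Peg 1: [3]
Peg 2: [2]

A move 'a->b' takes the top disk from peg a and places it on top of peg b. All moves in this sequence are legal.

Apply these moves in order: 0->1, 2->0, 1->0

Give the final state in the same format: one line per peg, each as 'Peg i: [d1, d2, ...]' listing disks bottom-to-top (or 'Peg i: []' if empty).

Answer: Peg 0: [4, 2, 1]
Peg 1: [3]
Peg 2: []

Derivation:
After move 1 (0->1):
Peg 0: [4]
Peg 1: [3, 1]
Peg 2: [2]

After move 2 (2->0):
Peg 0: [4, 2]
Peg 1: [3, 1]
Peg 2: []

After move 3 (1->0):
Peg 0: [4, 2, 1]
Peg 1: [3]
Peg 2: []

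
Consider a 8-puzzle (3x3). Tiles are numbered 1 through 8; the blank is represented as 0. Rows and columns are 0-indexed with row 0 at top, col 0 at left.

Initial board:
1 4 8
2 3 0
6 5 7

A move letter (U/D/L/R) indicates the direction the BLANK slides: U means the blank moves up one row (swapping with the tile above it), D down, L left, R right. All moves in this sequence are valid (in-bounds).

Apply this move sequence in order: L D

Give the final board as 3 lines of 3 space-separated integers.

After move 1 (L):
1 4 8
2 0 3
6 5 7

After move 2 (D):
1 4 8
2 5 3
6 0 7

Answer: 1 4 8
2 5 3
6 0 7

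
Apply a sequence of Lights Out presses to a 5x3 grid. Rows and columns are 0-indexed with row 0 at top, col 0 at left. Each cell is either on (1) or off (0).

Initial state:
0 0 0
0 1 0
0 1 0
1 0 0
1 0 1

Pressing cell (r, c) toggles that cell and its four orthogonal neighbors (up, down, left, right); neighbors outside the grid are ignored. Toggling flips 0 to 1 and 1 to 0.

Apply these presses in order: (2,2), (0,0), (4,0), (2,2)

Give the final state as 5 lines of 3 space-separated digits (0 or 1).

Answer: 1 1 0
1 1 0
0 1 0
0 0 0
0 1 1

Derivation:
After press 1 at (2,2):
0 0 0
0 1 1
0 0 1
1 0 1
1 0 1

After press 2 at (0,0):
1 1 0
1 1 1
0 0 1
1 0 1
1 0 1

After press 3 at (4,0):
1 1 0
1 1 1
0 0 1
0 0 1
0 1 1

After press 4 at (2,2):
1 1 0
1 1 0
0 1 0
0 0 0
0 1 1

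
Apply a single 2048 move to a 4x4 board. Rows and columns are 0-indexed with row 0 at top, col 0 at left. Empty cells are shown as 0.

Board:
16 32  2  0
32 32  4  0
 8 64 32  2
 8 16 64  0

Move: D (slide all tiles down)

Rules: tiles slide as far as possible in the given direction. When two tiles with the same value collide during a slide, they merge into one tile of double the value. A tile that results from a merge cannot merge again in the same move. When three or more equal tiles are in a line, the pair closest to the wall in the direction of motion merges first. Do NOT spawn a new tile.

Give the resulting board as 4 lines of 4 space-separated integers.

Answer:  0  0  2  0
16 64  4  0
32 64 32  0
16 16 64  2

Derivation:
Slide down:
col 0: [16, 32, 8, 8] -> [0, 16, 32, 16]
col 1: [32, 32, 64, 16] -> [0, 64, 64, 16]
col 2: [2, 4, 32, 64] -> [2, 4, 32, 64]
col 3: [0, 0, 2, 0] -> [0, 0, 0, 2]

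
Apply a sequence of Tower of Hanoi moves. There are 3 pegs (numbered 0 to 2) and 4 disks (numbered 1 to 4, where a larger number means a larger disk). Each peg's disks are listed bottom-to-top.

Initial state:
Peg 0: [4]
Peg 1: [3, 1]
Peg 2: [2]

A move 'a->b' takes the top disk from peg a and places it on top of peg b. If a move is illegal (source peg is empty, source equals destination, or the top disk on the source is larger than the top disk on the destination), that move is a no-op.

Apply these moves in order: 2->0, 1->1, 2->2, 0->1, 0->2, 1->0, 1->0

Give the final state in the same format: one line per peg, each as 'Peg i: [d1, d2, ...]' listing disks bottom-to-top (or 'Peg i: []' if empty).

Answer: Peg 0: [4, 1]
Peg 1: [3]
Peg 2: [2]

Derivation:
After move 1 (2->0):
Peg 0: [4, 2]
Peg 1: [3, 1]
Peg 2: []

After move 2 (1->1):
Peg 0: [4, 2]
Peg 1: [3, 1]
Peg 2: []

After move 3 (2->2):
Peg 0: [4, 2]
Peg 1: [3, 1]
Peg 2: []

After move 4 (0->1):
Peg 0: [4, 2]
Peg 1: [3, 1]
Peg 2: []

After move 5 (0->2):
Peg 0: [4]
Peg 1: [3, 1]
Peg 2: [2]

After move 6 (1->0):
Peg 0: [4, 1]
Peg 1: [3]
Peg 2: [2]

After move 7 (1->0):
Peg 0: [4, 1]
Peg 1: [3]
Peg 2: [2]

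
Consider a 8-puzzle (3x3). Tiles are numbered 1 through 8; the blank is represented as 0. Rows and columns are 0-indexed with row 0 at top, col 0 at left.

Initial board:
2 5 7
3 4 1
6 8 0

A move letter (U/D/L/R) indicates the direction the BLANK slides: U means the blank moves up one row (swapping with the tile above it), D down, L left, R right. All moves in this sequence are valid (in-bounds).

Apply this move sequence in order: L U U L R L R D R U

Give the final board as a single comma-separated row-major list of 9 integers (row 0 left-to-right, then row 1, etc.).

After move 1 (L):
2 5 7
3 4 1
6 0 8

After move 2 (U):
2 5 7
3 0 1
6 4 8

After move 3 (U):
2 0 7
3 5 1
6 4 8

After move 4 (L):
0 2 7
3 5 1
6 4 8

After move 5 (R):
2 0 7
3 5 1
6 4 8

After move 6 (L):
0 2 7
3 5 1
6 4 8

After move 7 (R):
2 0 7
3 5 1
6 4 8

After move 8 (D):
2 5 7
3 0 1
6 4 8

After move 9 (R):
2 5 7
3 1 0
6 4 8

After move 10 (U):
2 5 0
3 1 7
6 4 8

Answer: 2, 5, 0, 3, 1, 7, 6, 4, 8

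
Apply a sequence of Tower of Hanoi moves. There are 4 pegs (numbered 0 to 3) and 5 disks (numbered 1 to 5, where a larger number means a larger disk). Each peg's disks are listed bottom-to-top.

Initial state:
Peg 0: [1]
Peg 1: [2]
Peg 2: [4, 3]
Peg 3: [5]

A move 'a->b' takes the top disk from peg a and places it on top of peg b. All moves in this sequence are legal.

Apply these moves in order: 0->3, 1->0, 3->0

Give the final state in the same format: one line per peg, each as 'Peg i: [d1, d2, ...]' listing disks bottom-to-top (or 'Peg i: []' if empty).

After move 1 (0->3):
Peg 0: []
Peg 1: [2]
Peg 2: [4, 3]
Peg 3: [5, 1]

After move 2 (1->0):
Peg 0: [2]
Peg 1: []
Peg 2: [4, 3]
Peg 3: [5, 1]

After move 3 (3->0):
Peg 0: [2, 1]
Peg 1: []
Peg 2: [4, 3]
Peg 3: [5]

Answer: Peg 0: [2, 1]
Peg 1: []
Peg 2: [4, 3]
Peg 3: [5]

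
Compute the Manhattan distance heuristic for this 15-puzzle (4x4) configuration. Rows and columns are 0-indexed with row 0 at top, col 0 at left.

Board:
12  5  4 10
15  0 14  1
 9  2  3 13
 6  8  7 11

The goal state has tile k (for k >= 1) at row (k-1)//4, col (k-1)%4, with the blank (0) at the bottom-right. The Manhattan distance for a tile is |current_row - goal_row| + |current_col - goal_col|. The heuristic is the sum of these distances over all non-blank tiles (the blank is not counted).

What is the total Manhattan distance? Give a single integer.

Tile 12: at (0,0), goal (2,3), distance |0-2|+|0-3| = 5
Tile 5: at (0,1), goal (1,0), distance |0-1|+|1-0| = 2
Tile 4: at (0,2), goal (0,3), distance |0-0|+|2-3| = 1
Tile 10: at (0,3), goal (2,1), distance |0-2|+|3-1| = 4
Tile 15: at (1,0), goal (3,2), distance |1-3|+|0-2| = 4
Tile 14: at (1,2), goal (3,1), distance |1-3|+|2-1| = 3
Tile 1: at (1,3), goal (0,0), distance |1-0|+|3-0| = 4
Tile 9: at (2,0), goal (2,0), distance |2-2|+|0-0| = 0
Tile 2: at (2,1), goal (0,1), distance |2-0|+|1-1| = 2
Tile 3: at (2,2), goal (0,2), distance |2-0|+|2-2| = 2
Tile 13: at (2,3), goal (3,0), distance |2-3|+|3-0| = 4
Tile 6: at (3,0), goal (1,1), distance |3-1|+|0-1| = 3
Tile 8: at (3,1), goal (1,3), distance |3-1|+|1-3| = 4
Tile 7: at (3,2), goal (1,2), distance |3-1|+|2-2| = 2
Tile 11: at (3,3), goal (2,2), distance |3-2|+|3-2| = 2
Sum: 5 + 2 + 1 + 4 + 4 + 3 + 4 + 0 + 2 + 2 + 4 + 3 + 4 + 2 + 2 = 42

Answer: 42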